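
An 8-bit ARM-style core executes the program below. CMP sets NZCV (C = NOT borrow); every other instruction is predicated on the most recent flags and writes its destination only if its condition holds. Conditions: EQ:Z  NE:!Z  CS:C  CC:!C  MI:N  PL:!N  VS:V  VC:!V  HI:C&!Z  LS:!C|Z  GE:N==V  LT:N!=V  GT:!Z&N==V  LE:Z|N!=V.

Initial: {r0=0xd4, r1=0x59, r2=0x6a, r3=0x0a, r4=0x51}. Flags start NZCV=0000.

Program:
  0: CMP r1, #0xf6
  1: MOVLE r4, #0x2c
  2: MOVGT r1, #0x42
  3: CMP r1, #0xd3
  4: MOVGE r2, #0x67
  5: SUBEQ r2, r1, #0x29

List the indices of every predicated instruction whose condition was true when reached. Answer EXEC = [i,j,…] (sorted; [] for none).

EXEC = [2,4]

0: ✓ CMP  NZCV=0000
1: · MOVLE
2: ✓ MOVGT  r1←0x42
3: ✓ CMP  NZCV=0000
4: ✓ MOVGE  r2←0x67
5: · SUBEQ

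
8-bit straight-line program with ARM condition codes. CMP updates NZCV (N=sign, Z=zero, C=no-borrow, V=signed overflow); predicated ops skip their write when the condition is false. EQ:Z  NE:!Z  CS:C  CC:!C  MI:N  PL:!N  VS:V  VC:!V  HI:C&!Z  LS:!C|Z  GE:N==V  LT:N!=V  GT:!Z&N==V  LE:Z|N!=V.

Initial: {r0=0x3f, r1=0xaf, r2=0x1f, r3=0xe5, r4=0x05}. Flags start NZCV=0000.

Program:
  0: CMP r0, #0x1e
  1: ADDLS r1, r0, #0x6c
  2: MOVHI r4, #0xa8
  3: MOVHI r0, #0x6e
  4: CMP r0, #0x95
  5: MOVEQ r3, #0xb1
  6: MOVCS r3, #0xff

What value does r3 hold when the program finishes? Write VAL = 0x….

VAL = 0xe5

0: ✓ CMP  NZCV=0010
1: · ADDLS
2: ✓ MOVHI  r4←0xa8
3: ✓ MOVHI  r0←0x6e
4: ✓ CMP  NZCV=1001
5: · MOVEQ
6: · MOVCS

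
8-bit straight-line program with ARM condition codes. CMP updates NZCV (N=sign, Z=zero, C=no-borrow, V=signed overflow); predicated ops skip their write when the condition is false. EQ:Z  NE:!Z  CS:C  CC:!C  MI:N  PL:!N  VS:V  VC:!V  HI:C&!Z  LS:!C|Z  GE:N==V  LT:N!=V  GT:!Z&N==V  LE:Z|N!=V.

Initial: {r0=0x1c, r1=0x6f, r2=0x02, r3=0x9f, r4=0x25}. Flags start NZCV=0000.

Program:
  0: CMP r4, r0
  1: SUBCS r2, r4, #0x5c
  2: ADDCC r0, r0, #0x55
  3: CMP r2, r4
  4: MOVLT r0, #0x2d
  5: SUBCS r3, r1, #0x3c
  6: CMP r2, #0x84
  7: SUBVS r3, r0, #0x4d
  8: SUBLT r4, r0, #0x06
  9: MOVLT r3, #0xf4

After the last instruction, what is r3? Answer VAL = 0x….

[0] flags=0010 → (cmp)
[1] flags=0010 CS?T → r2=0xc9
[2] flags=0010 CC?F → skip
[3] flags=1010 → (cmp)
[4] flags=1010 LT?T → r0=0x2d
[5] flags=1010 CS?T → r3=0x33
[6] flags=0010 → (cmp)
[7] flags=0010 VS?F → skip
[8] flags=0010 LT?F → skip
[9] flags=0010 LT?F → skip

VAL = 0x33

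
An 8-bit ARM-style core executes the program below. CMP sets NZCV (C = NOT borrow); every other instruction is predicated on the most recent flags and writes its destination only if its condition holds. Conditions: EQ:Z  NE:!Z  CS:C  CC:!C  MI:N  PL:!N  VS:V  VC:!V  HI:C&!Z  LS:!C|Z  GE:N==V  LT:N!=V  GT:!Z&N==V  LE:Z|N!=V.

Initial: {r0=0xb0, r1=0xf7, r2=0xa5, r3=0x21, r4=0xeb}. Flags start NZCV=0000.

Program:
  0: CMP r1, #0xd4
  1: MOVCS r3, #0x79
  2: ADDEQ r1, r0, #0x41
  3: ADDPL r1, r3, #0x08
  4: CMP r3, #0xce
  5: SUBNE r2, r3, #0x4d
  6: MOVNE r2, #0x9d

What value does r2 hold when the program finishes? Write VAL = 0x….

0: ✓ CMP  NZCV=0010
1: ✓ MOVCS  r3←0x79
2: · ADDEQ
3: ✓ ADDPL  r1←0x81
4: ✓ CMP  NZCV=1001
5: ✓ SUBNE  r2←0x2c
6: ✓ MOVNE  r2←0x9d

VAL = 0x9d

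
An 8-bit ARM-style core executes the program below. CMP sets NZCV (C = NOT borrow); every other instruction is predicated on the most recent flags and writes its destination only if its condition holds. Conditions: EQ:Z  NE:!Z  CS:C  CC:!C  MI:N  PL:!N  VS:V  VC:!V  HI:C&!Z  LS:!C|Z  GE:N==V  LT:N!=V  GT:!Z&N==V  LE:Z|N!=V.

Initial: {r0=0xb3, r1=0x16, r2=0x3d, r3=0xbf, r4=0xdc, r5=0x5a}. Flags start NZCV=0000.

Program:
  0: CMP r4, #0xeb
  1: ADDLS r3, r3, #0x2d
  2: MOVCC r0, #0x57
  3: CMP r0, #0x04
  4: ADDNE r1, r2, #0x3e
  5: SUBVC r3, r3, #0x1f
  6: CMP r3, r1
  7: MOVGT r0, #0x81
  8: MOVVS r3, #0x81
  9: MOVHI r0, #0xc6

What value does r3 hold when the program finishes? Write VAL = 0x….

VAL = 0x81

0: ✓ CMP  NZCV=1000
1: ✓ ADDLS  r3←0xec
2: ✓ MOVCC  r0←0x57
3: ✓ CMP  NZCV=0010
4: ✓ ADDNE  r1←0x7b
5: ✓ SUBVC  r3←0xcd
6: ✓ CMP  NZCV=0011
7: · MOVGT
8: ✓ MOVVS  r3←0x81
9: ✓ MOVHI  r0←0xc6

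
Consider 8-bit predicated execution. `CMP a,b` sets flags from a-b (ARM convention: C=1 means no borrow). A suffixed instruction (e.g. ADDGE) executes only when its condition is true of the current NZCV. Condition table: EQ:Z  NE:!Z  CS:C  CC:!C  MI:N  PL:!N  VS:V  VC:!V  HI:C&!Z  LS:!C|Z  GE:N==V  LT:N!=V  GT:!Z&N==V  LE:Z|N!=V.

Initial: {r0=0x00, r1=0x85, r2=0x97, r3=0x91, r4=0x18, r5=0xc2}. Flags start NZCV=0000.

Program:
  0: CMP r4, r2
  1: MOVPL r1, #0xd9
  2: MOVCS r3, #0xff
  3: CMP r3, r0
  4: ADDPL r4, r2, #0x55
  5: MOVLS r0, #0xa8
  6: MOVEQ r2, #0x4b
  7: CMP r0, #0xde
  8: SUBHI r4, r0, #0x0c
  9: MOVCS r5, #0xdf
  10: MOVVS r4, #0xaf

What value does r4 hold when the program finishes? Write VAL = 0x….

0: ✓ CMP  NZCV=1001
1: · MOVPL
2: · MOVCS
3: ✓ CMP  NZCV=1010
4: · ADDPL
5: · MOVLS
6: · MOVEQ
7: ✓ CMP  NZCV=0000
8: · SUBHI
9: · MOVCS
10: · MOVVS

VAL = 0x18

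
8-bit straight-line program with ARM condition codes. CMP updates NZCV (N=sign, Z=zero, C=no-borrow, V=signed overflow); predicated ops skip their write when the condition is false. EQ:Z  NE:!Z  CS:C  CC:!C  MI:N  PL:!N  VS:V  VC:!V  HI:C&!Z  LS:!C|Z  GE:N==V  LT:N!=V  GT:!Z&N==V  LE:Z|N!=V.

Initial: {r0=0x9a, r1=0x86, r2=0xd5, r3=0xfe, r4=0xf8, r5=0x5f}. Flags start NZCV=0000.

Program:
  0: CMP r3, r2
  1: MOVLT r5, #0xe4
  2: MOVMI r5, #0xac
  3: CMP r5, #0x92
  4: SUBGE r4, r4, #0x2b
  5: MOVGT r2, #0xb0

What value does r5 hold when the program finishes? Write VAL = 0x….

0: ✓ CMP  NZCV=0010
1: · MOVLT
2: · MOVMI
3: ✓ CMP  NZCV=1001
4: ✓ SUBGE  r4←0xcd
5: ✓ MOVGT  r2←0xb0

VAL = 0x5f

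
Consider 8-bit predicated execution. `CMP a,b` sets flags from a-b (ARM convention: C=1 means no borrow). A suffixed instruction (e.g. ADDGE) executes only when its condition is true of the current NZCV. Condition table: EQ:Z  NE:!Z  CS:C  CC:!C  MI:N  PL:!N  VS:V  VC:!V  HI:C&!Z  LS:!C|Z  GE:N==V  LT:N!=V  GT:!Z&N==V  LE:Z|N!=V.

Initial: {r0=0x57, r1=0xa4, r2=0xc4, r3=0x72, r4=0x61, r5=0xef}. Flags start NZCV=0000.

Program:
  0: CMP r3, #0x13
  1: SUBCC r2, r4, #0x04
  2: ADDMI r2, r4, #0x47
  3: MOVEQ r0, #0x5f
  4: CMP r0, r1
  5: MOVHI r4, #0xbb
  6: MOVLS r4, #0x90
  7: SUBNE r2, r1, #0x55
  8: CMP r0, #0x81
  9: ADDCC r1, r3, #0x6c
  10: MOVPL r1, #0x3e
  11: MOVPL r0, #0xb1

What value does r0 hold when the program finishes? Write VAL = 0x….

VAL = 0x57

[0] flags=0010 → (cmp)
[1] flags=0010 CC?F → skip
[2] flags=0010 MI?F → skip
[3] flags=0010 EQ?F → skip
[4] flags=1001 → (cmp)
[5] flags=1001 HI?F → skip
[6] flags=1001 LS?T → r4=0x90
[7] flags=1001 NE?T → r2=0x4f
[8] flags=1001 → (cmp)
[9] flags=1001 CC?T → r1=0xde
[10] flags=1001 PL?F → skip
[11] flags=1001 PL?F → skip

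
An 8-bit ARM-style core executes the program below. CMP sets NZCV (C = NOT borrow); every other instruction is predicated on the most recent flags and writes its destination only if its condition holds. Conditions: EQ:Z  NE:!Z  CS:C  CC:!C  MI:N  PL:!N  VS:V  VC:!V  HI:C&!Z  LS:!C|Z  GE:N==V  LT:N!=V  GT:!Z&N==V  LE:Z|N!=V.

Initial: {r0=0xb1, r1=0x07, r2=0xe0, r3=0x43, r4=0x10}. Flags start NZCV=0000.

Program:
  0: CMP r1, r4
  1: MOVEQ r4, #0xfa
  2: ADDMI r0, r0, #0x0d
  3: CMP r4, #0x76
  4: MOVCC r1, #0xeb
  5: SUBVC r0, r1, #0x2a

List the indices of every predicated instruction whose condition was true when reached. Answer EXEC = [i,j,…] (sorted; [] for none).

EXEC = [2,4,5]

0: ✓ CMP  NZCV=1000
1: · MOVEQ
2: ✓ ADDMI  r0←0xbe
3: ✓ CMP  NZCV=1000
4: ✓ MOVCC  r1←0xeb
5: ✓ SUBVC  r0←0xc1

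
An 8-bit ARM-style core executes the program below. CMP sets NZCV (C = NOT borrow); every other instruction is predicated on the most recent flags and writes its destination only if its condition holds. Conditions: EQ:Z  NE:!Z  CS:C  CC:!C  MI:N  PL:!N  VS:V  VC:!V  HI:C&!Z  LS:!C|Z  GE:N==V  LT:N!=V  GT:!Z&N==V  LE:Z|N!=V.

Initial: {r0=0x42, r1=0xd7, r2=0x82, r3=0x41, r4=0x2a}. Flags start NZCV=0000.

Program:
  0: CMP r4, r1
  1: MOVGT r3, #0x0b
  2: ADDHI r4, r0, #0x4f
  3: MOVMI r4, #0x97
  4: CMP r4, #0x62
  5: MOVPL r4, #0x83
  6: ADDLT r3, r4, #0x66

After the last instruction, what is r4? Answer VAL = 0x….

VAL = 0x2a

[0] flags=0000 → (cmp)
[1] flags=0000 GT?T → r3=0x0b
[2] flags=0000 HI?F → skip
[3] flags=0000 MI?F → skip
[4] flags=1000 → (cmp)
[5] flags=1000 PL?F → skip
[6] flags=1000 LT?T → r3=0x90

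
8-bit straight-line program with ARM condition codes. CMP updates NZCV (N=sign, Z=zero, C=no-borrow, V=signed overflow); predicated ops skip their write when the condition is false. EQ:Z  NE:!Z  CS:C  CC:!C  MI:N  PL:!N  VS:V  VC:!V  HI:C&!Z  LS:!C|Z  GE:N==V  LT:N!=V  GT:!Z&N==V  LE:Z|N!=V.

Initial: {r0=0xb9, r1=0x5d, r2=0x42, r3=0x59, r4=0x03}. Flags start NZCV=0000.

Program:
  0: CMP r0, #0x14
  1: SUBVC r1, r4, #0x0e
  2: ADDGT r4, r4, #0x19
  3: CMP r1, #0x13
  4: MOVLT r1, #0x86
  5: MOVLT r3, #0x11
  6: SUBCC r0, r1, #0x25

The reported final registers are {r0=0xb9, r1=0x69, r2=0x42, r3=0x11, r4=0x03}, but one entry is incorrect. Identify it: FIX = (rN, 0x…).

[0] flags=1010 → (cmp)
[1] flags=1010 VC?T → r1=0xf5
[2] flags=1010 GT?F → skip
[3] flags=1010 → (cmp)
[4] flags=1010 LT?T → r1=0x86
[5] flags=1010 LT?T → r3=0x11
[6] flags=1010 CC?F → skip

FIX = (r1, 0x86)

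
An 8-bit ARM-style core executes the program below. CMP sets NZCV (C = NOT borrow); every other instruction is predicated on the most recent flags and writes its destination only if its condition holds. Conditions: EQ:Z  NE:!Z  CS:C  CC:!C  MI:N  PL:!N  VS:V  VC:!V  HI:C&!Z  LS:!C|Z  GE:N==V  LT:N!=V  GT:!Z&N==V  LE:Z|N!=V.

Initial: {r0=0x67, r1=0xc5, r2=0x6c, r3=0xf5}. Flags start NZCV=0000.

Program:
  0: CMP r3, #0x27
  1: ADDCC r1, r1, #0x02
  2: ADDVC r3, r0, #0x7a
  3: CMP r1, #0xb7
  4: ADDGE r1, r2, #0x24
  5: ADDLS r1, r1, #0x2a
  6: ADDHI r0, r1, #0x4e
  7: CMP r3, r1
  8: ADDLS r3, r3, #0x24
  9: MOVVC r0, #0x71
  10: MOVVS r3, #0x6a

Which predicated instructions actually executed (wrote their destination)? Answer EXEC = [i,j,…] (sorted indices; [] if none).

0: ✓ CMP  NZCV=1010
1: · ADDCC
2: ✓ ADDVC  r3←0xe1
3: ✓ CMP  NZCV=0010
4: ✓ ADDGE  r1←0x90
5: · ADDLS
6: ✓ ADDHI  r0←0xde
7: ✓ CMP  NZCV=0010
8: · ADDLS
9: ✓ MOVVC  r0←0x71
10: · MOVVS

EXEC = [2,4,6,9]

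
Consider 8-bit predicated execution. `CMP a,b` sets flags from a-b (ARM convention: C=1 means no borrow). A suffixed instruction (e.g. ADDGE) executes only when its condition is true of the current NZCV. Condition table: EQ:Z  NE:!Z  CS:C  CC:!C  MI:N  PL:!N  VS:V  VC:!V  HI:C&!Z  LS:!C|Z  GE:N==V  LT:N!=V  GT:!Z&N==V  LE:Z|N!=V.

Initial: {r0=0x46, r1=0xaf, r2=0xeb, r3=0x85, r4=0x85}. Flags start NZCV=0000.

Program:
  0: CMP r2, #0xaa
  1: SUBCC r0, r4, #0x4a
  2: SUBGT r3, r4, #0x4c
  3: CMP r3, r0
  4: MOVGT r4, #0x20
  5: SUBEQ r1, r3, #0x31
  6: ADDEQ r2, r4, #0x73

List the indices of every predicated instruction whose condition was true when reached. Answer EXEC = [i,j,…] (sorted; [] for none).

0: ✓ CMP  NZCV=0010
1: · SUBCC
2: ✓ SUBGT  r3←0x39
3: ✓ CMP  NZCV=1000
4: · MOVGT
5: · SUBEQ
6: · ADDEQ

EXEC = [2]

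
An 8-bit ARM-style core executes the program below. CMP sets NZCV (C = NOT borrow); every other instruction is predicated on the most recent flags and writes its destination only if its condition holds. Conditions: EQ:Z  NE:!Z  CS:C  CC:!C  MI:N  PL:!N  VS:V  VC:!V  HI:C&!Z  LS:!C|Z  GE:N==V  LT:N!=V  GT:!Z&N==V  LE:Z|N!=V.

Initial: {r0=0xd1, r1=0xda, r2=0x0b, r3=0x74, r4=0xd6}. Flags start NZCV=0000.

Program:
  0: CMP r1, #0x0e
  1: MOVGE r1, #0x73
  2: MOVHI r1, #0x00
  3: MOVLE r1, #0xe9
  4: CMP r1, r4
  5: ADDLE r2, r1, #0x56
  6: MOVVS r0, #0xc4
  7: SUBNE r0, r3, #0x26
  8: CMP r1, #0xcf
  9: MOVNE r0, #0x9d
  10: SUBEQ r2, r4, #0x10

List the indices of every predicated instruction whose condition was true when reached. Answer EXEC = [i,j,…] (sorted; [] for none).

[0] flags=1010 → (cmp)
[1] flags=1010 GE?F → skip
[2] flags=1010 HI?T → r1=0x00
[3] flags=1010 LE?T → r1=0xe9
[4] flags=0010 → (cmp)
[5] flags=0010 LE?F → skip
[6] flags=0010 VS?F → skip
[7] flags=0010 NE?T → r0=0x4e
[8] flags=0010 → (cmp)
[9] flags=0010 NE?T → r0=0x9d
[10] flags=0010 EQ?F → skip

EXEC = [2,3,7,9]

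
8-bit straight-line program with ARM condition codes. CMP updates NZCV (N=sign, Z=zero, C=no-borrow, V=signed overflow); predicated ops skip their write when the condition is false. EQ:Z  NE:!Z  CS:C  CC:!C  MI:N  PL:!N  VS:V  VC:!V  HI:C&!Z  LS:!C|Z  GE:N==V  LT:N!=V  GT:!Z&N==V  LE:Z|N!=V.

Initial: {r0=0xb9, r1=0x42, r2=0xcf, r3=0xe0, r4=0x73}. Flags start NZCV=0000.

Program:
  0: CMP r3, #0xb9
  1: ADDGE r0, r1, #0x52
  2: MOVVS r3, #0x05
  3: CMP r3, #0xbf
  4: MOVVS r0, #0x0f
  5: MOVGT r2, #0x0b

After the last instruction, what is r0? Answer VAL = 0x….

VAL = 0x94

[0] flags=0010 → (cmp)
[1] flags=0010 GE?T → r0=0x94
[2] flags=0010 VS?F → skip
[3] flags=0010 → (cmp)
[4] flags=0010 VS?F → skip
[5] flags=0010 GT?T → r2=0x0b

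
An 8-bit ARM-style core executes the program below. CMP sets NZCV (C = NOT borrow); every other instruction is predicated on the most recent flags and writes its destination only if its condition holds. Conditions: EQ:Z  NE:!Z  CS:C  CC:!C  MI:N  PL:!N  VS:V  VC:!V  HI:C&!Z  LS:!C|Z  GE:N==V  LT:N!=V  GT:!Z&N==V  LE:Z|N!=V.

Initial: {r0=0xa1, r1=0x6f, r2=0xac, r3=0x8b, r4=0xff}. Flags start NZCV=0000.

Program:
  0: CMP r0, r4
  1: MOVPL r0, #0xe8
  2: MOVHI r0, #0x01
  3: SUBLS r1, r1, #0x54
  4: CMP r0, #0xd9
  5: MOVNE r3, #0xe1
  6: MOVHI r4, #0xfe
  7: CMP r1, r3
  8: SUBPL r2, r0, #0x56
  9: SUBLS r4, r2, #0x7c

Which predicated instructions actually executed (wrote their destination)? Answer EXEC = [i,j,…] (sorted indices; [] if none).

0: ✓ CMP  NZCV=1000
1: · MOVPL
2: · MOVHI
3: ✓ SUBLS  r1←0x1b
4: ✓ CMP  NZCV=1000
5: ✓ MOVNE  r3←0xe1
6: · MOVHI
7: ✓ CMP  NZCV=0000
8: ✓ SUBPL  r2←0x4b
9: ✓ SUBLS  r4←0xcf

EXEC = [3,5,8,9]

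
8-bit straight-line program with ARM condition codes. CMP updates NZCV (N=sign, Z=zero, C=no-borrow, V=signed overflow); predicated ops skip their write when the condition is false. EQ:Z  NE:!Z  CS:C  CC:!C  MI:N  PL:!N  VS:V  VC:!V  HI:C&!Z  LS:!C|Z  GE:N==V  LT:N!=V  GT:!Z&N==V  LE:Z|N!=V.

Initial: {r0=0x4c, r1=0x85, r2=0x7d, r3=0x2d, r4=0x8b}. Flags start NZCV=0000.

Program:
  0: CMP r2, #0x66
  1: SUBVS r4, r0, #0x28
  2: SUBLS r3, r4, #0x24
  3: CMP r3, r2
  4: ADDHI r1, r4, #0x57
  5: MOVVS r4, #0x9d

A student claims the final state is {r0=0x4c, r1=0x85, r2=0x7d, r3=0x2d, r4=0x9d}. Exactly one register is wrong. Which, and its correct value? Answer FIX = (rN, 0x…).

[0] flags=0010 → (cmp)
[1] flags=0010 VS?F → skip
[2] flags=0010 LS?F → skip
[3] flags=1000 → (cmp)
[4] flags=1000 HI?F → skip
[5] flags=1000 VS?F → skip

FIX = (r4, 0x8b)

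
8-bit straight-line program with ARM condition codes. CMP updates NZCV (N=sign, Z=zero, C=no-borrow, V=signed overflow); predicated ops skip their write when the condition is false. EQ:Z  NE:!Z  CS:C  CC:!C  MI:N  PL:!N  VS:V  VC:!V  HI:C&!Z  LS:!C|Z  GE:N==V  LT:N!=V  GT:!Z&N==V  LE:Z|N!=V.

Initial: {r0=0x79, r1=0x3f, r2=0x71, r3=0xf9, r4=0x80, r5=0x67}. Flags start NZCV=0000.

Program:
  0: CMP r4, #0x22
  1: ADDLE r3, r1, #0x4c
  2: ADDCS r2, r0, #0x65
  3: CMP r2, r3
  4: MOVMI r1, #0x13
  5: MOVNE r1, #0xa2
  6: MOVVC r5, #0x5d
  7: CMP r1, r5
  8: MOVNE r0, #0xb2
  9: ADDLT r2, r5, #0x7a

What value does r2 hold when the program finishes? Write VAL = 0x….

[0] flags=0011 → (cmp)
[1] flags=0011 LE?T → r3=0x8b
[2] flags=0011 CS?T → r2=0xde
[3] flags=0010 → (cmp)
[4] flags=0010 MI?F → skip
[5] flags=0010 NE?T → r1=0xa2
[6] flags=0010 VC?T → r5=0x5d
[7] flags=0011 → (cmp)
[8] flags=0011 NE?T → r0=0xb2
[9] flags=0011 LT?T → r2=0xd7

VAL = 0xd7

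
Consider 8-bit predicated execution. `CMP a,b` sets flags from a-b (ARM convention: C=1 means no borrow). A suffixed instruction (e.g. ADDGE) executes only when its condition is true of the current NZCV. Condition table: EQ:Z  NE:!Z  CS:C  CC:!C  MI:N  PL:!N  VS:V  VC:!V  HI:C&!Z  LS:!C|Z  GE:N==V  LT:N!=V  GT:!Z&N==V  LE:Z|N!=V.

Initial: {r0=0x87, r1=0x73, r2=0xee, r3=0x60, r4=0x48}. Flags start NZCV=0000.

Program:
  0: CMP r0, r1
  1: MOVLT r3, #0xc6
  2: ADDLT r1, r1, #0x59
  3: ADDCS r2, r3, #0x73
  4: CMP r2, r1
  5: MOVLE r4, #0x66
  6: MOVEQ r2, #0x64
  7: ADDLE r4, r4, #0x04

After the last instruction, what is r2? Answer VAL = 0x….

VAL = 0x39

0: ✓ CMP  NZCV=0011
1: ✓ MOVLT  r3←0xc6
2: ✓ ADDLT  r1←0xcc
3: ✓ ADDCS  r2←0x39
4: ✓ CMP  NZCV=0000
5: · MOVLE
6: · MOVEQ
7: · ADDLE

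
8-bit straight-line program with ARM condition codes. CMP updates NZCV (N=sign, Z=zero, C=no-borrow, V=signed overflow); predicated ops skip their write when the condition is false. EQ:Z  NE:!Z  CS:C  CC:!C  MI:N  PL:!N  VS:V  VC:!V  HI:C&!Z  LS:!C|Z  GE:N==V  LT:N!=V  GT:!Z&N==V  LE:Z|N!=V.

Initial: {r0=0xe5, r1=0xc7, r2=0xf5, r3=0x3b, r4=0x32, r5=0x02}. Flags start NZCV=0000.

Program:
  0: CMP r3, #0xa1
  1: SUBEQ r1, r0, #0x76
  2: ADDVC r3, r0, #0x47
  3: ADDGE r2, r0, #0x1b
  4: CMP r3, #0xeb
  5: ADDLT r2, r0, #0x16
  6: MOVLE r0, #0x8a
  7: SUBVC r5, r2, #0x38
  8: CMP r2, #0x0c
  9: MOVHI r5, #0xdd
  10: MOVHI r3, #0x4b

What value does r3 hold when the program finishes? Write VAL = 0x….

VAL = 0x3b

[0] flags=1001 → (cmp)
[1] flags=1001 EQ?F → skip
[2] flags=1001 VC?F → skip
[3] flags=1001 GE?T → r2=0x00
[4] flags=0000 → (cmp)
[5] flags=0000 LT?F → skip
[6] flags=0000 LE?F → skip
[7] flags=0000 VC?T → r5=0xc8
[8] flags=1000 → (cmp)
[9] flags=1000 HI?F → skip
[10] flags=1000 HI?F → skip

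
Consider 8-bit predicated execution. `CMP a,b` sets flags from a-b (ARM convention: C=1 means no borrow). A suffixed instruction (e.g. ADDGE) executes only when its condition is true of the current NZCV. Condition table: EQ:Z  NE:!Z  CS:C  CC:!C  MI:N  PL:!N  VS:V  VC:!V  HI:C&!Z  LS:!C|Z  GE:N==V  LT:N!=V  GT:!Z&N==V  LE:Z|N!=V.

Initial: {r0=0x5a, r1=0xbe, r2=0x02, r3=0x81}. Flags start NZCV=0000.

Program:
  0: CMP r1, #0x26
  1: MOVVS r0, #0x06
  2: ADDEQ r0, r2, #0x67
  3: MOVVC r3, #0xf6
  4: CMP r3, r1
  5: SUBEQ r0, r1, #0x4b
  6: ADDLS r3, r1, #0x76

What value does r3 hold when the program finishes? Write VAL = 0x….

[0] flags=1010 → (cmp)
[1] flags=1010 VS?F → skip
[2] flags=1010 EQ?F → skip
[3] flags=1010 VC?T → r3=0xf6
[4] flags=0010 → (cmp)
[5] flags=0010 EQ?F → skip
[6] flags=0010 LS?F → skip

VAL = 0xf6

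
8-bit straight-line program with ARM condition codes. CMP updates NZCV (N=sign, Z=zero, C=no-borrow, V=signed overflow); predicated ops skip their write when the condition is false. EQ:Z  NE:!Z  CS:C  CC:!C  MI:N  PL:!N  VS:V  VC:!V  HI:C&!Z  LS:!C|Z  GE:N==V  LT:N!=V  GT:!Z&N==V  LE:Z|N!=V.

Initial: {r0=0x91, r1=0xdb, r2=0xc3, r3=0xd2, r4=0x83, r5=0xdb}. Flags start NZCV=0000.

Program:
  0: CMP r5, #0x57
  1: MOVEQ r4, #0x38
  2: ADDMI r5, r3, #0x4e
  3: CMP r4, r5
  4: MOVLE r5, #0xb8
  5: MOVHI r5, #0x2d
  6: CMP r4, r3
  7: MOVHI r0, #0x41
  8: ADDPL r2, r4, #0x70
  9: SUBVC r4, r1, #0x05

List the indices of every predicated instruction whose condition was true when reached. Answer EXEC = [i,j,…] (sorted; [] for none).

EXEC = [2,4,5,9]

0: ✓ CMP  NZCV=1010
1: · MOVEQ
2: ✓ ADDMI  r5←0x20
3: ✓ CMP  NZCV=0011
4: ✓ MOVLE  r5←0xb8
5: ✓ MOVHI  r5←0x2d
6: ✓ CMP  NZCV=1000
7: · MOVHI
8: · ADDPL
9: ✓ SUBVC  r4←0xd6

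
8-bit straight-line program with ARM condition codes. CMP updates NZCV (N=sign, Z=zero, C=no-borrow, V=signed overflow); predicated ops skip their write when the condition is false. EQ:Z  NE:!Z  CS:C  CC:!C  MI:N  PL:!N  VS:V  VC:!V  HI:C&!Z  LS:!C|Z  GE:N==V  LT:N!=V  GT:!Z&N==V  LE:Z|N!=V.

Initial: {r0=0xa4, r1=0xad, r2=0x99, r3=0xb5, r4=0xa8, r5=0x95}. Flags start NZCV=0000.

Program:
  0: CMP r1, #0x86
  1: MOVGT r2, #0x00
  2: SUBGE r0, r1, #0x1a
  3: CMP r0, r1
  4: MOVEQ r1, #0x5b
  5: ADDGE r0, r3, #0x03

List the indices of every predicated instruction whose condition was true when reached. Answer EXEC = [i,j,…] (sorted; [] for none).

EXEC = [1,2]

0: ✓ CMP  NZCV=0010
1: ✓ MOVGT  r2←0x00
2: ✓ SUBGE  r0←0x93
3: ✓ CMP  NZCV=1000
4: · MOVEQ
5: · ADDGE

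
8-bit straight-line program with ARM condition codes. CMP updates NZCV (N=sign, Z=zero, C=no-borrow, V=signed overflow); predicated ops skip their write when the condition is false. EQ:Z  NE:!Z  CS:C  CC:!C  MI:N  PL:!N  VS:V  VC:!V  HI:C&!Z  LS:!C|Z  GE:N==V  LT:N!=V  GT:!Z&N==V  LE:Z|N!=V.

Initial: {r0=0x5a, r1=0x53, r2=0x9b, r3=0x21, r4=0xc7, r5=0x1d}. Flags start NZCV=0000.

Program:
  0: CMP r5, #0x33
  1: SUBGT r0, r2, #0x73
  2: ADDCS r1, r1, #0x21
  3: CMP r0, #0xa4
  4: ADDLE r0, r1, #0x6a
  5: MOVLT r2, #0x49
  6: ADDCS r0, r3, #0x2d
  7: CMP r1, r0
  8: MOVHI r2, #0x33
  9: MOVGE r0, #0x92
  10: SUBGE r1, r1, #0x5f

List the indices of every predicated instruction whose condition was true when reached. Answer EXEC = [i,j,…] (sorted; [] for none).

[0] flags=1000 → (cmp)
[1] flags=1000 GT?F → skip
[2] flags=1000 CS?F → skip
[3] flags=1001 → (cmp)
[4] flags=1001 LE?F → skip
[5] flags=1001 LT?F → skip
[6] flags=1001 CS?F → skip
[7] flags=1000 → (cmp)
[8] flags=1000 HI?F → skip
[9] flags=1000 GE?F → skip
[10] flags=1000 GE?F → skip

EXEC = []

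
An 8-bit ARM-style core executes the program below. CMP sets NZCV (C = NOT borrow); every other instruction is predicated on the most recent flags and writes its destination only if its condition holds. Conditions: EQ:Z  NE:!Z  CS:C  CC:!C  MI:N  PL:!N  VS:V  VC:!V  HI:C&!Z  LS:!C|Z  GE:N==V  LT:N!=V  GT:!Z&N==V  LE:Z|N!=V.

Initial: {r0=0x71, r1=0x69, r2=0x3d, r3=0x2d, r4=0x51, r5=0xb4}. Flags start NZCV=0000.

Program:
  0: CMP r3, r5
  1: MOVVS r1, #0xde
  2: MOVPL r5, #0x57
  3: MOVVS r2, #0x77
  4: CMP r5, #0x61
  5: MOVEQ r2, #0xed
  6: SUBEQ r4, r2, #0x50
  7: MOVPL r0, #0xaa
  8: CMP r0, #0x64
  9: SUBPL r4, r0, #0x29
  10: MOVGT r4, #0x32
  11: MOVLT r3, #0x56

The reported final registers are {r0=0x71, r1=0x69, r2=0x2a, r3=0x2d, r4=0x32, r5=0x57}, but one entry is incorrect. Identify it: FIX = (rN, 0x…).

FIX = (r2, 0x3d)

0: ✓ CMP  NZCV=0000
1: · MOVVS
2: ✓ MOVPL  r5←0x57
3: · MOVVS
4: ✓ CMP  NZCV=1000
5: · MOVEQ
6: · SUBEQ
7: · MOVPL
8: ✓ CMP  NZCV=0010
9: ✓ SUBPL  r4←0x48
10: ✓ MOVGT  r4←0x32
11: · MOVLT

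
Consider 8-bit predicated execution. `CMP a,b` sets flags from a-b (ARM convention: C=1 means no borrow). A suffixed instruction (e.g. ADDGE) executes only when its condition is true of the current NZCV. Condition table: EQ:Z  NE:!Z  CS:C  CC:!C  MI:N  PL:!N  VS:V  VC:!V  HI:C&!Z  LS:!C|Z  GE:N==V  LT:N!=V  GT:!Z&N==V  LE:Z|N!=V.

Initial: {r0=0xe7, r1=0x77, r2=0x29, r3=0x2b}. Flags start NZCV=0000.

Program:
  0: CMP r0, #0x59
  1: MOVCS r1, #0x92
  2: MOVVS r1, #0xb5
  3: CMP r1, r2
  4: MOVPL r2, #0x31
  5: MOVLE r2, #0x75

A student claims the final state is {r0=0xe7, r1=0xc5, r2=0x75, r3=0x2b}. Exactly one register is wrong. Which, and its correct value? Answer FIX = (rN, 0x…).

FIX = (r1, 0x92)

[0] flags=1010 → (cmp)
[1] flags=1010 CS?T → r1=0x92
[2] flags=1010 VS?F → skip
[3] flags=0011 → (cmp)
[4] flags=0011 PL?T → r2=0x31
[5] flags=0011 LE?T → r2=0x75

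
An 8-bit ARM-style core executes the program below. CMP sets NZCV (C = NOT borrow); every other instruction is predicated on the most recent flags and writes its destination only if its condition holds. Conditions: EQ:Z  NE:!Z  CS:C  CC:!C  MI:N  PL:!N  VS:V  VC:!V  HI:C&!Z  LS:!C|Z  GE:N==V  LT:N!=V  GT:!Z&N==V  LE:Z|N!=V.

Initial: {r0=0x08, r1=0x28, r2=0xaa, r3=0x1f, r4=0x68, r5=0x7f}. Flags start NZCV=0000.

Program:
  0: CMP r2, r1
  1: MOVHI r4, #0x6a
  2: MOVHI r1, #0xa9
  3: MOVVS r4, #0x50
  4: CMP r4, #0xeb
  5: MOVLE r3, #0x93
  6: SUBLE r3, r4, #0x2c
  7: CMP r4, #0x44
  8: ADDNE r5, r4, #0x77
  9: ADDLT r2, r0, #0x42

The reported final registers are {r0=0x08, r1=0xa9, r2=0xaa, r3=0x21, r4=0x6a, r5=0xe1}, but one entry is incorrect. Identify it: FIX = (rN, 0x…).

FIX = (r3, 0x1f)

0: ✓ CMP  NZCV=1010
1: ✓ MOVHI  r4←0x6a
2: ✓ MOVHI  r1←0xa9
3: · MOVVS
4: ✓ CMP  NZCV=0000
5: · MOVLE
6: · SUBLE
7: ✓ CMP  NZCV=0010
8: ✓ ADDNE  r5←0xe1
9: · ADDLT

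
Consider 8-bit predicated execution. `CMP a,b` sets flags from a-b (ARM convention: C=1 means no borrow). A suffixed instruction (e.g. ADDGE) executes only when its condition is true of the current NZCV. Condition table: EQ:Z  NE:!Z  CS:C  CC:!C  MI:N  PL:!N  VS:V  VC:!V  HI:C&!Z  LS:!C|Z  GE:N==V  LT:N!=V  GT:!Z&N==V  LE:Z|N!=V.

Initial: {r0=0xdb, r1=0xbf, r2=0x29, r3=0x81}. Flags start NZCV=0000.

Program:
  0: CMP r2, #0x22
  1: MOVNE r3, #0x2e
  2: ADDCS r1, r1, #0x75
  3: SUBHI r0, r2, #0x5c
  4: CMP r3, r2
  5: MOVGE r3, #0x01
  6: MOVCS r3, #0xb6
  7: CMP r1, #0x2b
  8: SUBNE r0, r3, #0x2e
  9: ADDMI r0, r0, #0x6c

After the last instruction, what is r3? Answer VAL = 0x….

VAL = 0xb6

0: ✓ CMP  NZCV=0010
1: ✓ MOVNE  r3←0x2e
2: ✓ ADDCS  r1←0x34
3: ✓ SUBHI  r0←0xcd
4: ✓ CMP  NZCV=0010
5: ✓ MOVGE  r3←0x01
6: ✓ MOVCS  r3←0xb6
7: ✓ CMP  NZCV=0010
8: ✓ SUBNE  r0←0x88
9: · ADDMI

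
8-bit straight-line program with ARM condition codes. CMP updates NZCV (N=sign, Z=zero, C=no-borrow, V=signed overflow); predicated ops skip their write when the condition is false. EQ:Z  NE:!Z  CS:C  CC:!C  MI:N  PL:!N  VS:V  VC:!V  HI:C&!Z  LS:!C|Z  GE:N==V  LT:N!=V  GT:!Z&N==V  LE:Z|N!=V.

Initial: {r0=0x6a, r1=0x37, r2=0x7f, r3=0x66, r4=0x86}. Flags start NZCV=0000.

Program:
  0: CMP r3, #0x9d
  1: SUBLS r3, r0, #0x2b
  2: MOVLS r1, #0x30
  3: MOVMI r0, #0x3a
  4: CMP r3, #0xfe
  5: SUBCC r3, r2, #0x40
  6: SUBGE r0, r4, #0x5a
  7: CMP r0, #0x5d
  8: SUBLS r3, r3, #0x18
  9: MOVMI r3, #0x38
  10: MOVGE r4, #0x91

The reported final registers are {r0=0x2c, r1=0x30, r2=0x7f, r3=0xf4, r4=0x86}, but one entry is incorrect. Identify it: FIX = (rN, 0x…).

FIX = (r3, 0x38)

0: ✓ CMP  NZCV=1001
1: ✓ SUBLS  r3←0x3f
2: ✓ MOVLS  r1←0x30
3: ✓ MOVMI  r0←0x3a
4: ✓ CMP  NZCV=0000
5: ✓ SUBCC  r3←0x3f
6: ✓ SUBGE  r0←0x2c
7: ✓ CMP  NZCV=1000
8: ✓ SUBLS  r3←0x27
9: ✓ MOVMI  r3←0x38
10: · MOVGE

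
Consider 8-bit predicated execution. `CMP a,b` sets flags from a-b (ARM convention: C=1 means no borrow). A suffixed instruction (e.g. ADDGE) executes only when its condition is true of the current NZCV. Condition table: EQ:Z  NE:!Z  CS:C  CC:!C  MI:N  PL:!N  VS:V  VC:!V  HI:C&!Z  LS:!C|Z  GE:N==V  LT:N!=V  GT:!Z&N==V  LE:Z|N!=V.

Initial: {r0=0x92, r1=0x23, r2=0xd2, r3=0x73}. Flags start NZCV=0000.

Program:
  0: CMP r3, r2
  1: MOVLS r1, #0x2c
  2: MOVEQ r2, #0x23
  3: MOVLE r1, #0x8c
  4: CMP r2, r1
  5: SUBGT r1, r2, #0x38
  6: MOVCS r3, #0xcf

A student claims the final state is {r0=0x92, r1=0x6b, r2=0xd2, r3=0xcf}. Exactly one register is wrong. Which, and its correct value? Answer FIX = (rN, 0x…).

[0] flags=1001 → (cmp)
[1] flags=1001 LS?T → r1=0x2c
[2] flags=1001 EQ?F → skip
[3] flags=1001 LE?F → skip
[4] flags=1010 → (cmp)
[5] flags=1010 GT?F → skip
[6] flags=1010 CS?T → r3=0xcf

FIX = (r1, 0x2c)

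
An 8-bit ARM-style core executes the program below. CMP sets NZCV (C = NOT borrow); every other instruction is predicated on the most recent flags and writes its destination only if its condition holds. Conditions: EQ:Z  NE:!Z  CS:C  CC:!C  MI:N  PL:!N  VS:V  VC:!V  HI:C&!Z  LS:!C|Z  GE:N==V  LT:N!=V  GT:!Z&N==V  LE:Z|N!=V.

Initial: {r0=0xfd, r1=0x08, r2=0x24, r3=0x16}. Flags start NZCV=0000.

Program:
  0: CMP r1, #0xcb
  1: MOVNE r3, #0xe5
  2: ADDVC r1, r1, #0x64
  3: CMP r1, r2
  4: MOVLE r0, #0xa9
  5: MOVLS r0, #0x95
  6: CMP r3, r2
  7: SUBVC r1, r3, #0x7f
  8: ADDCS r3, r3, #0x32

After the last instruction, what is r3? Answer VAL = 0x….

0: ✓ CMP  NZCV=0000
1: ✓ MOVNE  r3←0xe5
2: ✓ ADDVC  r1←0x6c
3: ✓ CMP  NZCV=0010
4: · MOVLE
5: · MOVLS
6: ✓ CMP  NZCV=1010
7: ✓ SUBVC  r1←0x66
8: ✓ ADDCS  r3←0x17

VAL = 0x17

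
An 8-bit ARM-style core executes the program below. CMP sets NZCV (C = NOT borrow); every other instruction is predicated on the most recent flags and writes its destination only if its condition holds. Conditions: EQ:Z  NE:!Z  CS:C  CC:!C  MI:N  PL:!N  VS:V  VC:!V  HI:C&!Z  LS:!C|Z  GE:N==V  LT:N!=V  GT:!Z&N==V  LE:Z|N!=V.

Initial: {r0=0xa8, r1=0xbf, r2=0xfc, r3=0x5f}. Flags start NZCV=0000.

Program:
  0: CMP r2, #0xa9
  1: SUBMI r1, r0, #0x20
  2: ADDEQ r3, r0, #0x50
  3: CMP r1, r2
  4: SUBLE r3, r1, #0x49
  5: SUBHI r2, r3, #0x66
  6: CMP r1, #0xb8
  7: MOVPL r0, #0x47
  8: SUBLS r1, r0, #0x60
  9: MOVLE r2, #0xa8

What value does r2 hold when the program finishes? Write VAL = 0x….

[0] flags=0010 → (cmp)
[1] flags=0010 MI?F → skip
[2] flags=0010 EQ?F → skip
[3] flags=1000 → (cmp)
[4] flags=1000 LE?T → r3=0x76
[5] flags=1000 HI?F → skip
[6] flags=0010 → (cmp)
[7] flags=0010 PL?T → r0=0x47
[8] flags=0010 LS?F → skip
[9] flags=0010 LE?F → skip

VAL = 0xfc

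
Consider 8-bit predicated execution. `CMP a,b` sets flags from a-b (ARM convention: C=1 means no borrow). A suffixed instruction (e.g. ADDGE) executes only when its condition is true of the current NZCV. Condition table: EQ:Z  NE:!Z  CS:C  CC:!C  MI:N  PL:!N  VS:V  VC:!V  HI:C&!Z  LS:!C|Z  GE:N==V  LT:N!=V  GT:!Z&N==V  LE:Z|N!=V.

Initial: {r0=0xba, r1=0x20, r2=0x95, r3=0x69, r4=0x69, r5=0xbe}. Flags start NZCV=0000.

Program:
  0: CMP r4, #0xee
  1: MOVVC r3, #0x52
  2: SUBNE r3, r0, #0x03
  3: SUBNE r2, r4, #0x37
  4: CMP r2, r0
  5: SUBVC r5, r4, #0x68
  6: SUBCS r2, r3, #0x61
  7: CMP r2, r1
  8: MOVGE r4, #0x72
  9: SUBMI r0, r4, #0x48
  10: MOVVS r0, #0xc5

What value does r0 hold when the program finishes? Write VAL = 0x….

VAL = 0xba

[0] flags=0000 → (cmp)
[1] flags=0000 VC?T → r3=0x52
[2] flags=0000 NE?T → r3=0xb7
[3] flags=0000 NE?T → r2=0x32
[4] flags=0000 → (cmp)
[5] flags=0000 VC?T → r5=0x01
[6] flags=0000 CS?F → skip
[7] flags=0010 → (cmp)
[8] flags=0010 GE?T → r4=0x72
[9] flags=0010 MI?F → skip
[10] flags=0010 VS?F → skip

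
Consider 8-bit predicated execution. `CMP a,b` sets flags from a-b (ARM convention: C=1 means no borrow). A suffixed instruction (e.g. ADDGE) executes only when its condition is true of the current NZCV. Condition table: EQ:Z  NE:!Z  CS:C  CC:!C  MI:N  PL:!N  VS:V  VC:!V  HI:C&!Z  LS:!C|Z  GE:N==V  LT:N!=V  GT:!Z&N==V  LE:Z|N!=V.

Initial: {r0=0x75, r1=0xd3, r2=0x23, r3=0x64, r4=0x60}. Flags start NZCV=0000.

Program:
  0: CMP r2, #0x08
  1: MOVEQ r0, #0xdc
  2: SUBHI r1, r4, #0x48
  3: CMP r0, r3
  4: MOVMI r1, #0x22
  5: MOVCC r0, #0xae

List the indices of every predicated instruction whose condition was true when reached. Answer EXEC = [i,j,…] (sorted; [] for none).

[0] flags=0010 → (cmp)
[1] flags=0010 EQ?F → skip
[2] flags=0010 HI?T → r1=0x18
[3] flags=0010 → (cmp)
[4] flags=0010 MI?F → skip
[5] flags=0010 CC?F → skip

EXEC = [2]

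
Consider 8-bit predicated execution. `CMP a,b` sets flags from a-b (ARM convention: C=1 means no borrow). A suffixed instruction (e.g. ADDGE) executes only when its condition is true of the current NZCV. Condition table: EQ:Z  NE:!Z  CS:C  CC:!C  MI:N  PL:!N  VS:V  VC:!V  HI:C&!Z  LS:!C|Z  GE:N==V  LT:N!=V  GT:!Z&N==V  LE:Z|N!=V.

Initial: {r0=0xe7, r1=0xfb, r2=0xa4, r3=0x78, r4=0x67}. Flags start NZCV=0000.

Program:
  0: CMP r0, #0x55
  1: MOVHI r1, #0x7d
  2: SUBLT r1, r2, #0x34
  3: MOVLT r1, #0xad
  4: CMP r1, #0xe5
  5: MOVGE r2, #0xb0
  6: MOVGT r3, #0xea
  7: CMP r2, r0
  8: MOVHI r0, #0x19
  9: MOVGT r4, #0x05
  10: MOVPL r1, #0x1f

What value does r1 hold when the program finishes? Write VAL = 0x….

[0] flags=1010 → (cmp)
[1] flags=1010 HI?T → r1=0x7d
[2] flags=1010 LT?T → r1=0x70
[3] flags=1010 LT?T → r1=0xad
[4] flags=1000 → (cmp)
[5] flags=1000 GE?F → skip
[6] flags=1000 GT?F → skip
[7] flags=1000 → (cmp)
[8] flags=1000 HI?F → skip
[9] flags=1000 GT?F → skip
[10] flags=1000 PL?F → skip

VAL = 0xad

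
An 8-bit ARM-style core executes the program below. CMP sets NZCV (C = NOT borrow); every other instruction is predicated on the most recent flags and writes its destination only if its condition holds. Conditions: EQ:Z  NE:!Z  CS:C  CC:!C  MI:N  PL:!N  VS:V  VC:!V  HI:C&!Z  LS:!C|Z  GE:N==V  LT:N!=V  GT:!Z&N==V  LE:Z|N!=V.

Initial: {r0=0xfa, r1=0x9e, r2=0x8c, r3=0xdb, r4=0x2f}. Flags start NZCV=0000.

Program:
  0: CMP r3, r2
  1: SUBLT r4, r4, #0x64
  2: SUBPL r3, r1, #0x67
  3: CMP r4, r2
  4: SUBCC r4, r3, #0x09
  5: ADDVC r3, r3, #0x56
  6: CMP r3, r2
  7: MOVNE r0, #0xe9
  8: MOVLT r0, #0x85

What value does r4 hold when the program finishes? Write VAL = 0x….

0: ✓ CMP  NZCV=0010
1: · SUBLT
2: ✓ SUBPL  r3←0x37
3: ✓ CMP  NZCV=1001
4: ✓ SUBCC  r4←0x2e
5: · ADDVC
6: ✓ CMP  NZCV=1001
7: ✓ MOVNE  r0←0xe9
8: · MOVLT

VAL = 0x2e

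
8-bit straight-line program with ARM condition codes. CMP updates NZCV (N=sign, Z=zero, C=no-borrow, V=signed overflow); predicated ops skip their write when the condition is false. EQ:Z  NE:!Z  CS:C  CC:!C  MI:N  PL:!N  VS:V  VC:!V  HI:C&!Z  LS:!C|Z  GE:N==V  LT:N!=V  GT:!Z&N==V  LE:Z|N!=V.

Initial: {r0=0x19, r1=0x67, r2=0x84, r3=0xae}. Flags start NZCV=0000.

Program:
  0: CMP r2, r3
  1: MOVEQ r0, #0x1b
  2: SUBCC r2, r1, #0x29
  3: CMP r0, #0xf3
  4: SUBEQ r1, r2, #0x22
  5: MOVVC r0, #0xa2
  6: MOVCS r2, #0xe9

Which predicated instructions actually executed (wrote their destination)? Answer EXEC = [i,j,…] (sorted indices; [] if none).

EXEC = [2,5]

[0] flags=1000 → (cmp)
[1] flags=1000 EQ?F → skip
[2] flags=1000 CC?T → r2=0x3e
[3] flags=0000 → (cmp)
[4] flags=0000 EQ?F → skip
[5] flags=0000 VC?T → r0=0xa2
[6] flags=0000 CS?F → skip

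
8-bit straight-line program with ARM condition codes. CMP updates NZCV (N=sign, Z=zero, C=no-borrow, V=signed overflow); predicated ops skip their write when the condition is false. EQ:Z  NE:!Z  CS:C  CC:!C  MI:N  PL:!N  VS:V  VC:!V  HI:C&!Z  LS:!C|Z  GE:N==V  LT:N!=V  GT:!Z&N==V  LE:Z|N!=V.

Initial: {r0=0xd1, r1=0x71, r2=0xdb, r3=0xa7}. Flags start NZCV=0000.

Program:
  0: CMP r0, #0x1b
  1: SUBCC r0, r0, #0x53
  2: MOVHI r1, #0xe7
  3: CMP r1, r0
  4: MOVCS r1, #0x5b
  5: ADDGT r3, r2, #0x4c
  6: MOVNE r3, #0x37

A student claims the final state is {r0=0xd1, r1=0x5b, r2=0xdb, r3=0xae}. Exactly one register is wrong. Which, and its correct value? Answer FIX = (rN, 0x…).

FIX = (r3, 0x37)

0: ✓ CMP  NZCV=1010
1: · SUBCC
2: ✓ MOVHI  r1←0xe7
3: ✓ CMP  NZCV=0010
4: ✓ MOVCS  r1←0x5b
5: ✓ ADDGT  r3←0x27
6: ✓ MOVNE  r3←0x37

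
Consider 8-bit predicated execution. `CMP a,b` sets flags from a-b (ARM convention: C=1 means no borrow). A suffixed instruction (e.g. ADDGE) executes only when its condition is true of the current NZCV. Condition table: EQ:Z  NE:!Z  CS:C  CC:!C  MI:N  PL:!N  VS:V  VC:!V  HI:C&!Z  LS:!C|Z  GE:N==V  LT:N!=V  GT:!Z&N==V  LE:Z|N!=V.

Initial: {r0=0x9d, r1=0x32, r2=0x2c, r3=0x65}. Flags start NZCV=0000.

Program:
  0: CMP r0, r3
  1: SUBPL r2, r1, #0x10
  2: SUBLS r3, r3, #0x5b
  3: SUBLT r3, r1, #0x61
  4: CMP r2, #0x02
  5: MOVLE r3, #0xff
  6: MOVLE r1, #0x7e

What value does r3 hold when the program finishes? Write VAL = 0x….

0: ✓ CMP  NZCV=0011
1: ✓ SUBPL  r2←0x22
2: · SUBLS
3: ✓ SUBLT  r3←0xd1
4: ✓ CMP  NZCV=0010
5: · MOVLE
6: · MOVLE

VAL = 0xd1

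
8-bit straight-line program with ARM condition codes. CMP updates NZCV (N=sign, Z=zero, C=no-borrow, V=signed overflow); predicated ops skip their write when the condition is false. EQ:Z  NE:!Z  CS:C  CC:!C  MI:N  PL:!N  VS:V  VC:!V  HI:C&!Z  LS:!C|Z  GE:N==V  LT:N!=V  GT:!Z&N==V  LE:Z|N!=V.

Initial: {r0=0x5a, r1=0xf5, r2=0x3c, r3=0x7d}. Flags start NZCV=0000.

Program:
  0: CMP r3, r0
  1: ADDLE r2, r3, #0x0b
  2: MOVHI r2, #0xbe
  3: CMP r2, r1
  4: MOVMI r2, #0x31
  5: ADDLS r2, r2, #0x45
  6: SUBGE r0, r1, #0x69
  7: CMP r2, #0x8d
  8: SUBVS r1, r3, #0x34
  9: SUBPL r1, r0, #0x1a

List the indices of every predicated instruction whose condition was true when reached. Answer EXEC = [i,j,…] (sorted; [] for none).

0: ✓ CMP  NZCV=0010
1: · ADDLE
2: ✓ MOVHI  r2←0xbe
3: ✓ CMP  NZCV=1000
4: ✓ MOVMI  r2←0x31
5: ✓ ADDLS  r2←0x76
6: · SUBGE
7: ✓ CMP  NZCV=1001
8: ✓ SUBVS  r1←0x49
9: · SUBPL

EXEC = [2,4,5,8]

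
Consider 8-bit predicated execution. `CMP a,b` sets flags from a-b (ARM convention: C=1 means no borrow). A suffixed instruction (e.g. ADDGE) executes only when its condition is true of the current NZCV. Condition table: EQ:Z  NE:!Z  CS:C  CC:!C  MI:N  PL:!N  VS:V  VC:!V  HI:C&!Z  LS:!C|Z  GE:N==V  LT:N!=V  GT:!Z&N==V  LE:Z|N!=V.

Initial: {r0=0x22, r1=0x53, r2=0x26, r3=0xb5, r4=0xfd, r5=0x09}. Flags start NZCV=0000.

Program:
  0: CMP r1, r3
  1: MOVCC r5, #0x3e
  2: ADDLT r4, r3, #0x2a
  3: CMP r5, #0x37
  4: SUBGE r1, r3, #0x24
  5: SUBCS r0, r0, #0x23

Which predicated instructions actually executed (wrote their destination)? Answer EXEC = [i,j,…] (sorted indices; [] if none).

EXEC = [1,4,5]

0: ✓ CMP  NZCV=1001
1: ✓ MOVCC  r5←0x3e
2: · ADDLT
3: ✓ CMP  NZCV=0010
4: ✓ SUBGE  r1←0x91
5: ✓ SUBCS  r0←0xff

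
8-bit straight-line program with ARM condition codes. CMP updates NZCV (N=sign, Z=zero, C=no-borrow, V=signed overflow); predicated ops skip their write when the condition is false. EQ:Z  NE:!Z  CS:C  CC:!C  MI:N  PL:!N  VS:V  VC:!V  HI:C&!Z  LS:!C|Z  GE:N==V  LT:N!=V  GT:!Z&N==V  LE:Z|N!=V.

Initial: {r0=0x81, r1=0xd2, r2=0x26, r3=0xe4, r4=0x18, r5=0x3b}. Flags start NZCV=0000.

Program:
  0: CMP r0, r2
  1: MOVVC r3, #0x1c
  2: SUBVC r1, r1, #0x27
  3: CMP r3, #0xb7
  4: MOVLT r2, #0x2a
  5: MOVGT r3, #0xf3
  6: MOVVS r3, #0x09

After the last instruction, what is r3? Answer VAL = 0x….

[0] flags=0011 → (cmp)
[1] flags=0011 VC?F → skip
[2] flags=0011 VC?F → skip
[3] flags=0010 → (cmp)
[4] flags=0010 LT?F → skip
[5] flags=0010 GT?T → r3=0xf3
[6] flags=0010 VS?F → skip

VAL = 0xf3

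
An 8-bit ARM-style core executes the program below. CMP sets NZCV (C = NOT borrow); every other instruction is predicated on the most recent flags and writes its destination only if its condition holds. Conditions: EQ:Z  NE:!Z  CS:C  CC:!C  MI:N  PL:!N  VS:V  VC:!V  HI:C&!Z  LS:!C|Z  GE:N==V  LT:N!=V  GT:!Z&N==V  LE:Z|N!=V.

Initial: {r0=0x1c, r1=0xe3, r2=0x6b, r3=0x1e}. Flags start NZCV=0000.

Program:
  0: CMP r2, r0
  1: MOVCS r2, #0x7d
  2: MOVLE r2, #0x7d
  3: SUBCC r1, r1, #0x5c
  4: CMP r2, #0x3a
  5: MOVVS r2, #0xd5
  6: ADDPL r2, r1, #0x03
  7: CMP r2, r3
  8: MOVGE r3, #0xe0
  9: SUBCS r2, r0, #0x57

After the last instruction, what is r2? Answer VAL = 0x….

[0] flags=0010 → (cmp)
[1] flags=0010 CS?T → r2=0x7d
[2] flags=0010 LE?F → skip
[3] flags=0010 CC?F → skip
[4] flags=0010 → (cmp)
[5] flags=0010 VS?F → skip
[6] flags=0010 PL?T → r2=0xe6
[7] flags=1010 → (cmp)
[8] flags=1010 GE?F → skip
[9] flags=1010 CS?T → r2=0xc5

VAL = 0xc5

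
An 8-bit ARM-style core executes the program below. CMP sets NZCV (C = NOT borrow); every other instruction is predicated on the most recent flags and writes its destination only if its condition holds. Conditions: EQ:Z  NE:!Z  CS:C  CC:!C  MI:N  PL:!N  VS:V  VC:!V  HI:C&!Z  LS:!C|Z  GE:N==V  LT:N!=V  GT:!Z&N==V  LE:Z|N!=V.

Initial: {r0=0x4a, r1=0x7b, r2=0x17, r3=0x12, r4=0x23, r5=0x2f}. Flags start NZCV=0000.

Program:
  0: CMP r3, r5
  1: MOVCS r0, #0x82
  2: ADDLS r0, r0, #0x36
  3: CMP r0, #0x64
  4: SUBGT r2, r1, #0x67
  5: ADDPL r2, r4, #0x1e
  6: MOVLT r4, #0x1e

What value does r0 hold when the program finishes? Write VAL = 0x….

VAL = 0x80

[0] flags=1000 → (cmp)
[1] flags=1000 CS?F → skip
[2] flags=1000 LS?T → r0=0x80
[3] flags=0011 → (cmp)
[4] flags=0011 GT?F → skip
[5] flags=0011 PL?T → r2=0x41
[6] flags=0011 LT?T → r4=0x1e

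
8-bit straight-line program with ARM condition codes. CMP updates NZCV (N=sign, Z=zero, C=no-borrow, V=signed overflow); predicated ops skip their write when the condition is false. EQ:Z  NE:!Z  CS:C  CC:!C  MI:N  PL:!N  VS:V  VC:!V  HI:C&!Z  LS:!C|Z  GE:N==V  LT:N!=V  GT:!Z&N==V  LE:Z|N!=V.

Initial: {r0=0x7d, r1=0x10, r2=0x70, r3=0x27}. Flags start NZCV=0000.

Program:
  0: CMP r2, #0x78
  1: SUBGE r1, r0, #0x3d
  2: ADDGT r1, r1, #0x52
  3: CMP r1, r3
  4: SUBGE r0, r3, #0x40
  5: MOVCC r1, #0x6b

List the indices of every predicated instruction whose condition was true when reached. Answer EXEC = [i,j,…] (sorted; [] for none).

0: ✓ CMP  NZCV=1000
1: · SUBGE
2: · ADDGT
3: ✓ CMP  NZCV=1000
4: · SUBGE
5: ✓ MOVCC  r1←0x6b

EXEC = [5]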